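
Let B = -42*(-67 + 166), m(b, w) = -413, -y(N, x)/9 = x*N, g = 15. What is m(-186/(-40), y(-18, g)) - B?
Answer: 3745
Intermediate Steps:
y(N, x) = -9*N*x (y(N, x) = -9*x*N = -9*N*x)
B = -4158 (B = -42*99 = -4158)
m(-186/(-40), y(-18, g)) - B = -413 - 1*(-4158) = -413 + 4158 = 3745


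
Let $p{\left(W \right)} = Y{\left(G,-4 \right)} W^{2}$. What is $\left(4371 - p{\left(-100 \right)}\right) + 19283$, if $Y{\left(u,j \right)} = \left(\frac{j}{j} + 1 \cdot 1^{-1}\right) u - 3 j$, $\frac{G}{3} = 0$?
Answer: $-96346$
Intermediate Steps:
$G = 0$ ($G = 3 \cdot 0 = 0$)
$Y{\left(u,j \right)} = - 3 j + 2 u$ ($Y{\left(u,j \right)} = \left(1 + 1 \cdot 1\right) u - 3 j = \left(1 + 1\right) u - 3 j = 2 u - 3 j = - 3 j + 2 u$)
$p{\left(W \right)} = 12 W^{2}$ ($p{\left(W \right)} = \left(\left(-3\right) \left(-4\right) + 2 \cdot 0\right) W^{2} = \left(12 + 0\right) W^{2} = 12 W^{2}$)
$\left(4371 - p{\left(-100 \right)}\right) + 19283 = \left(4371 - 12 \left(-100\right)^{2}\right) + 19283 = \left(4371 - 12 \cdot 10000\right) + 19283 = \left(4371 - 120000\right) + 19283 = -115629 + 19283 = -96346$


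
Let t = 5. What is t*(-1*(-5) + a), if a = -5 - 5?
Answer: -25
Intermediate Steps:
a = -10
t*(-1*(-5) + a) = 5*(-1*(-5) - 10) = 5*(5 - 10) = 5*(-5) = -25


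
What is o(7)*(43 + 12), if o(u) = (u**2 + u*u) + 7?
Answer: 5775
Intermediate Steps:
o(u) = 7 + 2*u**2 (o(u) = (u**2 + u**2) + 7 = 2*u**2 + 7 = 7 + 2*u**2)
o(7)*(43 + 12) = (7 + 2*7**2)*(43 + 12) = (7 + 2*49)*55 = (7 + 98)*55 = 105*55 = 5775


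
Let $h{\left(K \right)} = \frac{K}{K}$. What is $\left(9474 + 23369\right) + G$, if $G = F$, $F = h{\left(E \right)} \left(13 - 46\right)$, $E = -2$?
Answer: $32810$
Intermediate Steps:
$h{\left(K \right)} = 1$
$F = -33$ ($F = 1 \left(13 - 46\right) = 1 \left(-33\right) = -33$)
$G = -33$
$\left(9474 + 23369\right) + G = \left(9474 + 23369\right) - 33 = 32843 - 33 = 32810$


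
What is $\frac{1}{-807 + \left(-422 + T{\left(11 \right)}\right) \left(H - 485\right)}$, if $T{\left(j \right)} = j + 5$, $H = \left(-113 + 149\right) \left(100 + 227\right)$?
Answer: $- \frac{1}{4583329} \approx -2.1818 \cdot 10^{-7}$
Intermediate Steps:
$H = 11772$ ($H = 36 \cdot 327 = 11772$)
$T{\left(j \right)} = 5 + j$
$\frac{1}{-807 + \left(-422 + T{\left(11 \right)}\right) \left(H - 485\right)} = \frac{1}{-807 + \left(-422 + \left(5 + 11\right)\right) \left(11772 - 485\right)} = \frac{1}{-807 + \left(-422 + 16\right) 11287} = \frac{1}{-807 - 4582522} = \frac{1}{-4583329} = - \frac{1}{4583329}$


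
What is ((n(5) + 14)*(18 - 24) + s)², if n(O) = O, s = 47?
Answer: 4489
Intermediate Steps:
((n(5) + 14)*(18 - 24) + s)² = ((5 + 14)*(18 - 24) + 47)² = (19*(-6) + 47)² = (-114 + 47)² = (-67)² = 4489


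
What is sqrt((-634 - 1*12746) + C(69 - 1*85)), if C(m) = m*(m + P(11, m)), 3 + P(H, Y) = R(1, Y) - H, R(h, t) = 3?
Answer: 2*I*sqrt(3237) ≈ 113.79*I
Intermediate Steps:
P(H, Y) = -H (P(H, Y) = -3 + (3 - H) = -H)
C(m) = m*(-11 + m) (C(m) = m*(m - 1*11) = m*(m - 11) = m*(-11 + m))
sqrt((-634 - 1*12746) + C(69 - 1*85)) = sqrt((-634 - 1*12746) + (69 - 1*85)*(-11 + (69 - 1*85))) = sqrt((-634 - 12746) + (69 - 85)*(-11 + (69 - 85))) = sqrt(-13380 - 16*(-11 - 16)) = sqrt(-13380 - 16*(-27)) = sqrt(-13380 + 432) = sqrt(-12948) = 2*I*sqrt(3237)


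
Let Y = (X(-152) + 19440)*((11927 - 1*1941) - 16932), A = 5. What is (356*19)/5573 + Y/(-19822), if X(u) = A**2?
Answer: 22165451617/3249059 ≈ 6822.1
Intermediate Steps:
X(u) = 25 (X(u) = 5**2 = 25)
Y = -135203890 (Y = (25 + 19440)*((11927 - 1*1941) - 16932) = 19465*((11927 - 1941) - 16932) = 19465*(9986 - 16932) = 19465*(-6946) = -135203890)
(356*19)/5573 + Y/(-19822) = (356*19)/5573 - 135203890/(-19822) = 6764*(1/5573) - 135203890*(-1/19822) = 6764/5573 + 3976585/583 = 22165451617/3249059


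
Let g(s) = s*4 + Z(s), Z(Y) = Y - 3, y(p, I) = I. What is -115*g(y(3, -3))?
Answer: 2070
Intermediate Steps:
Z(Y) = -3 + Y
g(s) = -3 + 5*s (g(s) = s*4 + (-3 + s) = 4*s + (-3 + s) = -3 + 5*s)
-115*g(y(3, -3)) = -115*(-3 + 5*(-3)) = -115*(-3 - 15) = -115*(-18) = 2070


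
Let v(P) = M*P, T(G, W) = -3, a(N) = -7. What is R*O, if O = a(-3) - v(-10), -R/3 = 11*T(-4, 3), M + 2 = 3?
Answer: 297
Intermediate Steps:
M = 1 (M = -2 + 3 = 1)
v(P) = P (v(P) = 1*P = P)
R = 99 (R = -33*(-3) = -3*(-33) = 99)
O = 3 (O = -7 - 1*(-10) = -7 + 10 = 3)
R*O = 99*3 = 297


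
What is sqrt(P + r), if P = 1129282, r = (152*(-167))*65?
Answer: I*sqrt(520678) ≈ 721.58*I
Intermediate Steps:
r = -1649960 (r = -25384*65 = -1649960)
sqrt(P + r) = sqrt(1129282 - 1649960) = sqrt(-520678) = I*sqrt(520678)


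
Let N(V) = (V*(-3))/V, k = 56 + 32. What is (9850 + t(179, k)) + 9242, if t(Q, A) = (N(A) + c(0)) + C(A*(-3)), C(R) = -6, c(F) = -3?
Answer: 19080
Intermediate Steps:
k = 88
N(V) = -3 (N(V) = (-3*V)/V = -3)
t(Q, A) = -12 (t(Q, A) = (-3 - 3) - 6 = -6 - 6 = -12)
(9850 + t(179, k)) + 9242 = (9850 - 12) + 9242 = 9838 + 9242 = 19080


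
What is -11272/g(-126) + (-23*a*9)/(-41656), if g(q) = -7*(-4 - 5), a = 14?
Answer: -234681929/1312164 ≈ -178.85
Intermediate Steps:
g(q) = 63 (g(q) = -7*(-9) = 63)
-11272/g(-126) + (-23*a*9)/(-41656) = -11272/63 + (-23*14*9)/(-41656) = -11272*1/63 - 322*9*(-1/41656) = -11272/63 - 2898*(-1/41656) = -11272/63 + 1449/20828 = -234681929/1312164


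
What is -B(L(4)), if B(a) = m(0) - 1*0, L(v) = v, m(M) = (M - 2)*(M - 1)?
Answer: -2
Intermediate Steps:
m(M) = (-1 + M)*(-2 + M) (m(M) = (-2 + M)*(-1 + M) = (-1 + M)*(-2 + M))
B(a) = 2 (B(a) = (2 + 0² - 3*0) - 1*0 = (2 + 0 + 0) + 0 = 2 + 0 = 2)
-B(L(4)) = -1*2 = -2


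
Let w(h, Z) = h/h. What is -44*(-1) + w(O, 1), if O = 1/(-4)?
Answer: 45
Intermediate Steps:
O = -¼ (O = 1*(-¼) = -¼ ≈ -0.25000)
w(h, Z) = 1
-44*(-1) + w(O, 1) = -44*(-1) + 1 = 44 + 1 = 45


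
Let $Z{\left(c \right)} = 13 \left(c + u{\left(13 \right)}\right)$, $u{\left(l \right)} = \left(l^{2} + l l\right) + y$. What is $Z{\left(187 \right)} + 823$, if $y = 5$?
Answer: $7713$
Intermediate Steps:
$u{\left(l \right)} = 5 + 2 l^{2}$ ($u{\left(l \right)} = \left(l^{2} + l l\right) + 5 = \left(l^{2} + l^{2}\right) + 5 = 2 l^{2} + 5 = 5 + 2 l^{2}$)
$Z{\left(c \right)} = 4459 + 13 c$ ($Z{\left(c \right)} = 13 \left(c + \left(5 + 2 \cdot 13^{2}\right)\right) = 13 \left(c + \left(5 + 2 \cdot 169\right)\right) = 13 \left(c + \left(5 + 338\right)\right) = 13 \left(c + 343\right) = 13 \left(343 + c\right) = 4459 + 13 c$)
$Z{\left(187 \right)} + 823 = \left(4459 + 13 \cdot 187\right) + 823 = \left(4459 + 2431\right) + 823 = 6890 + 823 = 7713$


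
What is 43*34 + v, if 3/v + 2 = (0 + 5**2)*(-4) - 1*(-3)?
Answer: 48245/33 ≈ 1462.0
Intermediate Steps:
v = -1/33 (v = 3/(-2 + ((0 + 5**2)*(-4) - 1*(-3))) = 3/(-2 + ((0 + 25)*(-4) + 3)) = 3/(-2 + (25*(-4) + 3)) = 3/(-2 + (-100 + 3)) = 3/(-2 - 97) = 3/(-99) = 3*(-1/99) = -1/33 ≈ -0.030303)
43*34 + v = 43*34 - 1/33 = 1462 - 1/33 = 48245/33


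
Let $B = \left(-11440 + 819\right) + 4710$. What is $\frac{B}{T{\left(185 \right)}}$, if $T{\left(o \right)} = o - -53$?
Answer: $- \frac{5911}{238} \approx -24.836$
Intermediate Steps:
$T{\left(o \right)} = 53 + o$ ($T{\left(o \right)} = o + 53 = 53 + o$)
$B = -5911$ ($B = -10621 + 4710 = -5911$)
$\frac{B}{T{\left(185 \right)}} = - \frac{5911}{53 + 185} = - \frac{5911}{238}$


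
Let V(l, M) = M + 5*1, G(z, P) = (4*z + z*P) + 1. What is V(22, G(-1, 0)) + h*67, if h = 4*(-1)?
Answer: -266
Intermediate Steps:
G(z, P) = 1 + 4*z + P*z (G(z, P) = (4*z + P*z) + 1 = 1 + 4*z + P*z)
V(l, M) = 5 + M (V(l, M) = M + 5 = 5 + M)
h = -4
V(22, G(-1, 0)) + h*67 = (5 + (1 + 4*(-1) + 0*(-1))) - 4*67 = (5 + (1 - 4 + 0)) - 268 = (5 - 3) - 268 = 2 - 268 = -266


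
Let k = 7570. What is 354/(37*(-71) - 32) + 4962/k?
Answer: 5257089/10064315 ≈ 0.52235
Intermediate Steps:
354/(37*(-71) - 32) + 4962/k = 354/(37*(-71) - 32) + 4962/7570 = 354/(-2627 - 32) + 4962*(1/7570) = 354/(-2659) + 2481/3785 = 354*(-1/2659) + 2481/3785 = -354/2659 + 2481/3785 = 5257089/10064315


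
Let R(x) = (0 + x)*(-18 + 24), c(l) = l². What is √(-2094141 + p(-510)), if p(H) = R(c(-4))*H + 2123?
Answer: I*√2140978 ≈ 1463.2*I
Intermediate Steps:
R(x) = 6*x (R(x) = x*6 = 6*x)
p(H) = 2123 + 96*H (p(H) = (6*(-4)²)*H + 2123 = (6*16)*H + 2123 = 96*H + 2123 = 2123 + 96*H)
√(-2094141 + p(-510)) = √(-2094141 + (2123 + 96*(-510))) = √(-2094141 + (2123 - 48960)) = √(-2094141 - 46837) = √(-2140978) = I*√2140978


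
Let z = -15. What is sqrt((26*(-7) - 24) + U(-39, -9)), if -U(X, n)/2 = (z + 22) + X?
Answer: I*sqrt(142) ≈ 11.916*I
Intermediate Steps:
U(X, n) = -14 - 2*X (U(X, n) = -2*((-15 + 22) + X) = -2*(7 + X) = -14 - 2*X)
sqrt((26*(-7) - 24) + U(-39, -9)) = sqrt((26*(-7) - 24) + (-14 - 2*(-39))) = sqrt((-182 - 24) + (-14 + 78)) = sqrt(-206 + 64) = sqrt(-142) = I*sqrt(142)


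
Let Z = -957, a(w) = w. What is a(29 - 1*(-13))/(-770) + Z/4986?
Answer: -22531/91410 ≈ -0.24648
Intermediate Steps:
a(29 - 1*(-13))/(-770) + Z/4986 = (29 - 1*(-13))/(-770) - 957/4986 = (29 + 13)*(-1/770) - 957*1/4986 = 42*(-1/770) - 319/1662 = -3/55 - 319/1662 = -22531/91410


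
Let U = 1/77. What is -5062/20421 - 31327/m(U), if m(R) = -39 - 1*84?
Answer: 213035347/837261 ≈ 254.44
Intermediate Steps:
U = 1/77 ≈ 0.012987
m(R) = -123 (m(R) = -39 - 84 = -123)
-5062/20421 - 31327/m(U) = -5062/20421 - 31327/(-123) = -5062*1/20421 - 31327*(-1/123) = -5062/20421 + 31327/123 = 213035347/837261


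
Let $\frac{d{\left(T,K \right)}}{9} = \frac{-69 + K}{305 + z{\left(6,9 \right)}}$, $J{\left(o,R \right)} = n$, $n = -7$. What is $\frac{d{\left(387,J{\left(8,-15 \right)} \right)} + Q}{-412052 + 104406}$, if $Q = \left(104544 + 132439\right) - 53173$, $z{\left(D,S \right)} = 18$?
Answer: $- \frac{1562367}{2614991} \approx -0.59747$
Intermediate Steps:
$J{\left(o,R \right)} = -7$
$Q = 183810$ ($Q = 236983 - 53173 = 183810$)
$d{\left(T,K \right)} = - \frac{621}{323} + \frac{9 K}{323}$ ($d{\left(T,K \right)} = 9 \frac{-69 + K}{305 + 18} = 9 \frac{-69 + K}{323} = 9 \left(-69 + K\right) \frac{1}{323} = 9 \left(- \frac{69}{323} + \frac{K}{323}\right) = - \frac{621}{323} + \frac{9 K}{323}$)
$\frac{d{\left(387,J{\left(8,-15 \right)} \right)} + Q}{-412052 + 104406} = \frac{\left(- \frac{621}{323} + \frac{9}{323} \left(-7\right)\right) + 183810}{-412052 + 104406} = \frac{\left(- \frac{621}{323} - \frac{63}{323}\right) + 183810}{-307646} = \left(- \frac{36}{17} + 183810\right) \left(- \frac{1}{307646}\right) = \frac{3124734}{17} \left(- \frac{1}{307646}\right) = - \frac{1562367}{2614991}$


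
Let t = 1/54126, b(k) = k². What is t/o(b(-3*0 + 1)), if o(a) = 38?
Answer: 1/2056788 ≈ 4.8619e-7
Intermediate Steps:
t = 1/54126 ≈ 1.8475e-5
t/o(b(-3*0 + 1)) = (1/54126)/38 = (1/54126)*(1/38) = 1/2056788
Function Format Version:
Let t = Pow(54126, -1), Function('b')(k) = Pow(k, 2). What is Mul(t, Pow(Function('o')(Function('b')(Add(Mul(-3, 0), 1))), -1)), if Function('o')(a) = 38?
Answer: Rational(1, 2056788) ≈ 4.8619e-7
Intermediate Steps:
t = Rational(1, 54126) ≈ 1.8475e-5
Mul(t, Pow(Function('o')(Function('b')(Add(Mul(-3, 0), 1))), -1)) = Mul(Rational(1, 54126), Pow(38, -1)) = Mul(Rational(1, 54126), Rational(1, 38)) = Rational(1, 2056788)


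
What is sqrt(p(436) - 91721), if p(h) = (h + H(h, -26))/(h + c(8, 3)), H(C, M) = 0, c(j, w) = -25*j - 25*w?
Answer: I*sqrt(2377429845)/161 ≈ 302.85*I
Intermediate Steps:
p(h) = h/(-275 + h) (p(h) = (h + 0)/(h + (-25*8 - 25*3)) = h/(h + (-200 - 75)) = h/(h - 275) = h/(-275 + h))
sqrt(p(436) - 91721) = sqrt(436/(-275 + 436) - 91721) = sqrt(436/161 - 91721) = sqrt(-14766645/161) = I*sqrt(2377429845)/161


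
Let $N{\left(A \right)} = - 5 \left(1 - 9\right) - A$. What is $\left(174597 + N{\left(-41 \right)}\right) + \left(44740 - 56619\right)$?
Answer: $162799$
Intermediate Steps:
$N{\left(A \right)} = 40 - A$ ($N{\left(A \right)} = \left(-5\right) \left(-8\right) - A = 40 - A$)
$\left(174597 + N{\left(-41 \right)}\right) + \left(44740 - 56619\right) = \left(174597 + \left(40 - -41\right)\right) + \left(44740 - 56619\right) = \left(174597 + \left(40 + 41\right)\right) + \left(44740 - 56619\right) = \left(174597 + 81\right) - 11879 = 174678 - 11879 = 162799$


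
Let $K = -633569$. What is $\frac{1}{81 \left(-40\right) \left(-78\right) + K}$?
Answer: $- \frac{1}{380849} \approx -2.6257 \cdot 10^{-6}$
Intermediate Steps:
$\frac{1}{81 \left(-40\right) \left(-78\right) + K} = \frac{1}{81 \left(-40\right) \left(-78\right) - 633569} = \frac{1}{\left(-3240\right) \left(-78\right) - 633569} = \frac{1}{252720 - 633569} = \frac{1}{-380849} = - \frac{1}{380849}$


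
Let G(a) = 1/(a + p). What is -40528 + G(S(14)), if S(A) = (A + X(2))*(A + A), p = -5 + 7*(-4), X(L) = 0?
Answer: -14549551/359 ≈ -40528.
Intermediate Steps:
p = -33 (p = -5 - 28 = -33)
S(A) = 2*A² (S(A) = (A + 0)*(A + A) = A*(2*A) = 2*A²)
G(a) = 1/(-33 + a) (G(a) = 1/(a - 33) = 1/(-33 + a))
-40528 + G(S(14)) = -40528 + 1/(-33 + 2*14²) = -40528 + 1/(-33 + 2*196) = -40528 + 1/(-33 + 392) = -40528 + 1/359 = -14549551/359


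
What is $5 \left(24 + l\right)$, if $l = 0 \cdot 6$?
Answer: $120$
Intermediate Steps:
$l = 0$
$5 \left(24 + l\right) = 5 \left(24 + 0\right) = 5 \cdot 24 = 120$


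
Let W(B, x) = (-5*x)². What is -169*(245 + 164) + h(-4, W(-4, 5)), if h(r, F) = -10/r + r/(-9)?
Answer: -1244125/18 ≈ -69118.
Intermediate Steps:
W(B, x) = 25*x²
h(r, F) = -10/r - r/9 (h(r, F) = -10/r + r*(-⅑) = -10/r - r/9)
-169*(245 + 164) + h(-4, W(-4, 5)) = -169*(245 + 164) + (-10/(-4) - ⅑*(-4)) = -169*409 + (-10*(-¼) + 4/9) = -69121 + (5/2 + 4/9) = -69121 + 53/18 = -1244125/18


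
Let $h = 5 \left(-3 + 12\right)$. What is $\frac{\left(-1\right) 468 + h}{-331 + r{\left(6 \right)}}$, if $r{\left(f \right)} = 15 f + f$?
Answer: $\frac{9}{5} \approx 1.8$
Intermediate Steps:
$h = 45$ ($h = 5 \cdot 9 = 45$)
$r{\left(f \right)} = 16 f$
$\frac{\left(-1\right) 468 + h}{-331 + r{\left(6 \right)}} = \frac{\left(-1\right) 468 + 45}{-331 + 16 \cdot 6} = \frac{-468 + 45}{-331 + 96} = - \frac{423}{-235} = \left(-423\right) \left(- \frac{1}{235}\right) = \frac{9}{5}$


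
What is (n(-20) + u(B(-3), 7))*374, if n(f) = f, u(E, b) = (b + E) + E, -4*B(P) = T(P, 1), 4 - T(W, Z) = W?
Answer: -6171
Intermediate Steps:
T(W, Z) = 4 - W
B(P) = -1 + P/4 (B(P) = -(4 - P)/4 = -1 + P/4)
u(E, b) = b + 2*E (u(E, b) = (E + b) + E = b + 2*E)
(n(-20) + u(B(-3), 7))*374 = (-20 + (7 + 2*(-1 + (¼)*(-3))))*374 = (-20 + (7 + 2*(-1 - ¾)))*374 = (-20 + (7 + 2*(-7/4)))*374 = (-20 + (7 - 7/2))*374 = (-20 + 7/2)*374 = -33/2*374 = -6171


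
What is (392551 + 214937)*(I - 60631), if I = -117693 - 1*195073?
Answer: -226834196736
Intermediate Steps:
I = -312766 (I = -117693 - 195073 = -312766)
(392551 + 214937)*(I - 60631) = (392551 + 214937)*(-312766 - 60631) = 607488*(-373397) = -226834196736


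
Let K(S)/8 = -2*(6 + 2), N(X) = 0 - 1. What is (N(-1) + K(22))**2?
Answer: 16641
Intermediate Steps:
N(X) = -1
K(S) = -128 (K(S) = 8*(-2*(6 + 2)) = 8*(-2*8) = 8*(-16) = -128)
(N(-1) + K(22))**2 = (-1 - 128)**2 = (-129)**2 = 16641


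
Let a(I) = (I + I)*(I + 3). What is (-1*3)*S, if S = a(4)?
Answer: -168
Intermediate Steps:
a(I) = 2*I*(3 + I) (a(I) = (2*I)*(3 + I) = 2*I*(3 + I))
S = 56 (S = 2*4*(3 + 4) = 2*4*7 = 56)
(-1*3)*S = -1*3*56 = -3*56 = -168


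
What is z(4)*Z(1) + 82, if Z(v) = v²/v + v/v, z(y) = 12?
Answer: 106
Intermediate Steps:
Z(v) = 1 + v (Z(v) = v + 1 = 1 + v)
z(4)*Z(1) + 82 = 12*(1 + 1) + 82 = 12*2 + 82 = 24 + 82 = 106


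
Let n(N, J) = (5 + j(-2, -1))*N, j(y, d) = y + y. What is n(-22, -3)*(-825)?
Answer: 18150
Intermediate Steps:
j(y, d) = 2*y
n(N, J) = N (n(N, J) = (5 + 2*(-2))*N = (5 - 4)*N = 1*N = N)
n(-22, -3)*(-825) = -22*(-825) = 18150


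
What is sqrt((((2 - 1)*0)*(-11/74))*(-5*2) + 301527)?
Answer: 3*sqrt(33503) ≈ 549.12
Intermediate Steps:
sqrt((((2 - 1)*0)*(-11/74))*(-5*2) + 301527) = sqrt(((1*0)*(-11*1/74))*(-10) + 301527) = sqrt((0*(-11/74))*(-10) + 301527) = sqrt(0*(-10) + 301527) = sqrt(0 + 301527) = sqrt(301527) = 3*sqrt(33503)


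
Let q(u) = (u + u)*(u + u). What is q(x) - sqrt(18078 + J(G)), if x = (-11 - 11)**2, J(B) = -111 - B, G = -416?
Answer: 937024 - sqrt(18383) ≈ 9.3689e+5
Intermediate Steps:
x = 484 (x = (-22)**2 = 484)
q(u) = 4*u**2 (q(u) = (2*u)*(2*u) = 4*u**2)
q(x) - sqrt(18078 + J(G)) = 4*484**2 - sqrt(18078 + (-111 - 1*(-416))) = 4*234256 - sqrt(18078 + (-111 + 416)) = 937024 - sqrt(18078 + 305) = 937024 - sqrt(18383)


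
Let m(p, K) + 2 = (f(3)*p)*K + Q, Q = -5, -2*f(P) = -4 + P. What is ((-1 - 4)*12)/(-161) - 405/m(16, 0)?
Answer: 9375/161 ≈ 58.230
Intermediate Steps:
f(P) = 2 - P/2 (f(P) = -(-4 + P)/2 = 2 - P/2)
m(p, K) = -7 + K*p/2 (m(p, K) = -2 + (((2 - ½*3)*p)*K - 5) = -2 + (((2 - 3/2)*p)*K - 5) = -2 + ((p/2)*K - 5) = -2 + (K*p/2 - 5) = -2 + (-5 + K*p/2) = -7 + K*p/2)
((-1 - 4)*12)/(-161) - 405/m(16, 0) = ((-1 - 4)*12)/(-161) - 405/(-7 + (½)*0*16) = -5*12*(-1/161) - 405/(-7 + 0) = -60*(-1/161) - 405/(-7) = 60/161 - 405*(-⅐) = 60/161 + 405/7 = 9375/161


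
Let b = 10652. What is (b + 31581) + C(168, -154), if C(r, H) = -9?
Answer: 42224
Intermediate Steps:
(b + 31581) + C(168, -154) = (10652 + 31581) - 9 = 42233 - 9 = 42224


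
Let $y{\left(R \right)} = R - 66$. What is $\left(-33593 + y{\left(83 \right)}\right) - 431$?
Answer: $-34007$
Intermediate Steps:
$y{\left(R \right)} = -66 + R$
$\left(-33593 + y{\left(83 \right)}\right) - 431 = \left(-33593 + \left(-66 + 83\right)\right) - 431 = \left(-33593 + 17\right) - 431 = -33576 - 431 = -34007$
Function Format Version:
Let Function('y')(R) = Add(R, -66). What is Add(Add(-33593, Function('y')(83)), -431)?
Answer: -34007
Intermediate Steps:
Function('y')(R) = Add(-66, R)
Add(Add(-33593, Function('y')(83)), -431) = Add(Add(-33593, Add(-66, 83)), -431) = Add(Add(-33593, 17), -431) = Add(-33576, -431) = -34007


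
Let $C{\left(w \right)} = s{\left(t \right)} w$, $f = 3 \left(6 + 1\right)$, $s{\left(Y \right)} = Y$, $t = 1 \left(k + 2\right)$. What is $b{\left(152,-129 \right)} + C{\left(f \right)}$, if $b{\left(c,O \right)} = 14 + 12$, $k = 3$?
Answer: $131$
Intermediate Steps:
$t = 5$ ($t = 1 \left(3 + 2\right) = 1 \cdot 5 = 5$)
$b{\left(c,O \right)} = 26$
$f = 21$ ($f = 3 \cdot 7 = 21$)
$C{\left(w \right)} = 5 w$
$b{\left(152,-129 \right)} + C{\left(f \right)} = 26 + 5 \cdot 21 = 26 + 105 = 131$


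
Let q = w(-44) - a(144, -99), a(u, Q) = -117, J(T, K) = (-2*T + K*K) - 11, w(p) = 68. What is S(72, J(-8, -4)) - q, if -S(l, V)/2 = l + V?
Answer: -371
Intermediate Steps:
J(T, K) = -11 + K² - 2*T (J(T, K) = (-2*T + K²) - 11 = (K² - 2*T) - 11 = -11 + K² - 2*T)
S(l, V) = -2*V - 2*l (S(l, V) = -2*(l + V) = -2*(V + l) = -2*V - 2*l)
q = 185 (q = 68 - 1*(-117) = 68 + 117 = 185)
S(72, J(-8, -4)) - q = (-2*(-11 + (-4)² - 2*(-8)) - 2*72) - 1*185 = (-2*(-11 + 16 + 16) - 144) - 185 = (-2*21 - 144) - 185 = (-42 - 144) - 185 = -186 - 185 = -371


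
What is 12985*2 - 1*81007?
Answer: -55037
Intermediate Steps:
12985*2 - 1*81007 = 25970 - 81007 = -55037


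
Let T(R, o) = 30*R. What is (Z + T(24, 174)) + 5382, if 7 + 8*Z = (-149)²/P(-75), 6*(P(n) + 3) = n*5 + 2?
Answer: 18951113/3128 ≈ 6058.5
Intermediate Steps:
P(n) = -8/3 + 5*n/6 (P(n) = -3 + (n*5 + 2)/6 = -3 + (5*n + 2)/6 = -3 + (2 + 5*n)/6 = -3 + (⅓ + 5*n/6) = -8/3 + 5*n/6)
Z = -135943/3128 (Z = -7/8 + ((-149)²/(-8/3 + (⅚)*(-75)))/8 = -7/8 + (22201/(-8/3 - 125/2))/8 = -7/8 + (22201/(-391/6))/8 = -7/8 + (22201*(-6/391))/8 = -7/8 + (⅛)*(-133206/391) = -7/8 - 66603/1564 = -135943/3128 ≈ -43.460)
(Z + T(24, 174)) + 5382 = (-135943/3128 + 30*24) + 5382 = (-135943/3128 + 720) + 5382 = 2116217/3128 + 5382 = 18951113/3128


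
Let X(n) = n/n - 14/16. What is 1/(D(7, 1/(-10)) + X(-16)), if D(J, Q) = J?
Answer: 8/57 ≈ 0.14035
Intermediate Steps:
X(n) = ⅛ (X(n) = 1 - 14*1/16 = 1 - 7/8 = ⅛)
1/(D(7, 1/(-10)) + X(-16)) = 1/(7 + ⅛) = 1/(57/8) = 8/57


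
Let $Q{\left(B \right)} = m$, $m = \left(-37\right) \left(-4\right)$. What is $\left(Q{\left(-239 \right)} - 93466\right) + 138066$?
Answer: $44748$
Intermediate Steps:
$m = 148$
$Q{\left(B \right)} = 148$
$\left(Q{\left(-239 \right)} - 93466\right) + 138066 = \left(148 - 93466\right) + 138066 = -93318 + 138066 = 44748$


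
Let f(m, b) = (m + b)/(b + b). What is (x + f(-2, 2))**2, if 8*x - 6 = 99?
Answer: 11025/64 ≈ 172.27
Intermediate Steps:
f(m, b) = (b + m)/(2*b) (f(m, b) = (b + m)/((2*b)) = (b + m)*(1/(2*b)) = (b + m)/(2*b))
x = 105/8 (x = 3/4 + (1/8)*99 = 3/4 + 99/8 = 105/8 ≈ 13.125)
(x + f(-2, 2))**2 = (105/8 + (1/2)*(2 - 2)/2)**2 = (105/8 + (1/2)*(1/2)*0)**2 = (105/8 + 0)**2 = (105/8)**2 = 11025/64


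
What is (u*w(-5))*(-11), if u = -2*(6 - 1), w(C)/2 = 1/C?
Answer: -44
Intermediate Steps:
w(C) = 2/C (w(C) = 2*(1/C) = 2/C)
u = -10 (u = -2*5 = -10)
(u*w(-5))*(-11) = -20/(-5)*(-11) = -20*(-1)/5*(-11) = -10*(-⅖)*(-11) = 4*(-11) = -44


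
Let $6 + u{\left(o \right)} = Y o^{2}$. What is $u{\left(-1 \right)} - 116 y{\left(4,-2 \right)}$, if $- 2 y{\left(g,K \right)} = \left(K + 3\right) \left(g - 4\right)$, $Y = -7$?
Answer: $-13$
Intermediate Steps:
$u{\left(o \right)} = -6 - 7 o^{2}$
$y{\left(g,K \right)} = - \frac{\left(-4 + g\right) \left(3 + K\right)}{2}$ ($y{\left(g,K \right)} = - \frac{\left(K + 3\right) \left(g - 4\right)}{2} = - \frac{\left(3 + K\right) \left(-4 + g\right)}{2} = - \frac{\left(-4 + g\right) \left(3 + K\right)}{2}$)
$u{\left(-1 \right)} - 116 y{\left(4,-2 \right)} = \left(-6 - 7 \left(-1\right)^{2}\right) - 116 \left(6 + 2 \left(-2\right) - 6 - \left(-1\right) 4\right) = \left(-6 - 7\right) - 116 \left(6 - 4 - 6 + 4\right) = \left(-6 - 7\right) - 0 = -13 + 0 = -13$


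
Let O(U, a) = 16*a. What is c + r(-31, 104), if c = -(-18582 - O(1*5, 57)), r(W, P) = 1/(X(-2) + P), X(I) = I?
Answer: 1988389/102 ≈ 19494.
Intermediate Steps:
r(W, P) = 1/(-2 + P)
c = 19494 (c = -(-18582 - 16*57) = -(-18582 - 1*912) = -(-18582 - 912) = -1*(-19494) = 19494)
c + r(-31, 104) = 19494 + 1/(-2 + 104) = 19494 + 1/102 = 1988389/102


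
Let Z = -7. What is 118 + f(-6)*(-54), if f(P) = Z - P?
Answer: 172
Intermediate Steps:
f(P) = -7 - P
118 + f(-6)*(-54) = 118 + (-7 - 1*(-6))*(-54) = 118 + (-7 + 6)*(-54) = 118 - 1*(-54) = 118 + 54 = 172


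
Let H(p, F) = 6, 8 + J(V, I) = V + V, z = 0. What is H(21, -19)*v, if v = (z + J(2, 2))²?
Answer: 96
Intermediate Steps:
J(V, I) = -8 + 2*V (J(V, I) = -8 + (V + V) = -8 + 2*V)
v = 16 (v = (0 + (-8 + 2*2))² = (0 + (-8 + 4))² = (0 - 4)² = (-4)² = 16)
H(21, -19)*v = 6*16 = 96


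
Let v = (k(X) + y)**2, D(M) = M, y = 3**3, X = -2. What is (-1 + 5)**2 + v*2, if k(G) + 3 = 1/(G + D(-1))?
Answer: 10226/9 ≈ 1136.2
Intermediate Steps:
y = 27
k(G) = -3 + 1/(-1 + G) (k(G) = -3 + 1/(G - 1) = -3 + 1/(-1 + G))
v = 5041/9 (v = ((4 - 3*(-2))/(-1 - 2) + 27)**2 = ((4 + 6)/(-3) + 27)**2 = (-1/3*10 + 27)**2 = (-10/3 + 27)**2 = (71/3)**2 = 5041/9 ≈ 560.11)
(-1 + 5)**2 + v*2 = (-1 + 5)**2 + (5041/9)*2 = 4**2 + 10082/9 = 16 + 10082/9 = 10226/9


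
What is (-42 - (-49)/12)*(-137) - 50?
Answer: 61735/12 ≈ 5144.6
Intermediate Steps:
(-42 - (-49)/12)*(-137) - 50 = (-42 - 1*(-49/12))*(-137) - 50 = (-42 + 49/12)*(-137) - 50 = -455/12*(-137) - 50 = 62335/12 - 50 = 61735/12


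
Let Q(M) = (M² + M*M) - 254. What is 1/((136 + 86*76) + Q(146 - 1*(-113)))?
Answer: 1/140580 ≈ 7.1134e-6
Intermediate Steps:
Q(M) = -254 + 2*M² (Q(M) = (M² + M²) - 254 = 2*M² - 254 = -254 + 2*M²)
1/((136 + 86*76) + Q(146 - 1*(-113))) = 1/((136 + 86*76) + (-254 + 2*(146 - 1*(-113))²)) = 1/((136 + 6536) + (-254 + 2*(146 + 113)²)) = 1/(6672 + (-254 + 2*259²)) = 1/(6672 + (-254 + 2*67081)) = 1/(6672 + (-254 + 134162)) = 1/(6672 + 133908) = 1/140580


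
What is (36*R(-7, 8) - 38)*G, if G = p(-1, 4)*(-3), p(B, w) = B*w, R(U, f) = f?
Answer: 3000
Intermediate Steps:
G = 12 (G = -1*4*(-3) = -4*(-3) = 12)
(36*R(-7, 8) - 38)*G = (36*8 - 38)*12 = (288 - 38)*12 = 250*12 = 3000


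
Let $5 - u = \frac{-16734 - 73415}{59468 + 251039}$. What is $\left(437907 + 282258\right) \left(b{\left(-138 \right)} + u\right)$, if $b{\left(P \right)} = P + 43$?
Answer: $- \frac{20060542474365}{310507} \approx -6.4606 \cdot 10^{7}$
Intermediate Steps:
$u = \frac{1642684}{310507}$ ($u = 5 - \frac{-16734 - 73415}{59468 + 251039} = 5 - - \frac{90149}{310507} = 5 + \frac{90149}{310507} = \frac{1642684}{310507} \approx 5.2903$)
$b{\left(P \right)} = 43 + P$
$\left(437907 + 282258\right) \left(b{\left(-138 \right)} + u\right) = \left(437907 + 282258\right) \left(\left(43 - 138\right) + \frac{1642684}{310507}\right) = 720165 \left(-95 + \frac{1642684}{310507}\right) = 720165 \left(- \frac{27855481}{310507}\right) = - \frac{20060542474365}{310507}$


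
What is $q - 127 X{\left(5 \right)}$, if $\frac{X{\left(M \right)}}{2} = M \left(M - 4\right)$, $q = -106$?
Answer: $-1376$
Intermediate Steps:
$X{\left(M \right)} = 2 M \left(-4 + M\right)$ ($X{\left(M \right)} = 2 M \left(M - 4\right) = 2 M \left(-4 + M\right)$)
$q - 127 X{\left(5 \right)} = -106 - 127 \cdot 2 \cdot 5 \left(-4 + 5\right) = -106 - 127 \cdot 2 \cdot 5 \cdot 1 = -106 - 1270 = -1376$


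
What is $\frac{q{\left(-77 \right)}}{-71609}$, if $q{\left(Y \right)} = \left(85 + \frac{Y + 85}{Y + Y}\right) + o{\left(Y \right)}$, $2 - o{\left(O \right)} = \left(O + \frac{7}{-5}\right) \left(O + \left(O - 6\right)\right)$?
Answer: $\frac{959193}{5513893} \approx 0.17396$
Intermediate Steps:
$o{\left(O \right)} = 2 - \left(-6 + 2 O\right) \left(- \frac{7}{5} + O\right)$ ($o{\left(O \right)} = 2 - \left(O + \frac{7}{-5}\right) \left(O + \left(O - 6\right)\right) = 2 - \left(O + 7 \left(- \frac{1}{5}\right)\right) \left(O + \left(O - 6\right)\right) = 2 - \left(O - \frac{7}{5}\right) \left(O + \left(-6 + O\right)\right) = 2 - \left(- \frac{7}{5} + O\right) \left(-6 + 2 O\right) = 2 - \left(-6 + 2 O\right) \left(- \frac{7}{5} + O\right)$)
$q{\left(Y \right)} = \frac{393}{5} - 2 Y^{2} + \frac{44 Y}{5} + \frac{85 + Y}{2 Y}$ ($q{\left(Y \right)} = \left(85 + \frac{Y + 85}{Y + Y}\right) - \left(\frac{32}{5} + 2 Y^{2} - \frac{44 Y}{5}\right) = \left(85 + \frac{85 + Y}{2 Y}\right) - \left(\frac{32}{5} + 2 Y^{2} - \frac{44 Y}{5}\right) = \frac{393}{5} - 2 Y^{2} + \frac{44 Y}{5} + \frac{85 + Y}{2 Y}$)
$\frac{q{\left(-77 \right)}}{-71609} = \frac{\frac{1}{10} \frac{1}{-77} \left(425 - 77 \left(791 - 20 \left(-77\right)^{2} + 88 \left(-77\right)\right)\right)}{-71609} = \frac{1}{10} \left(- \frac{1}{77}\right) \left(425 - 77 \left(791 - 118580 - 6776\right)\right) \left(- \frac{1}{71609}\right) = \frac{1}{10} \left(- \frac{1}{77}\right) \left(425 - -9591505\right) \left(- \frac{1}{71609}\right) = \frac{1}{10} \left(- \frac{1}{77}\right) \left(425 + 9591505\right) \left(- \frac{1}{71609}\right) = \frac{1}{10} \left(- \frac{1}{77}\right) 9591930 \left(- \frac{1}{71609}\right) = \left(- \frac{959193}{77}\right) \left(- \frac{1}{71609}\right) = \frac{959193}{5513893}$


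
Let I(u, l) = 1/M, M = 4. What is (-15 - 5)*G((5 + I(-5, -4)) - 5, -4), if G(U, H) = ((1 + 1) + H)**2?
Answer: -80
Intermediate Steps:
I(u, l) = 1/4
G(U, H) = (2 + H)**2
(-15 - 5)*G((5 + I(-5, -4)) - 5, -4) = (-15 - 5)*(2 - 4)**2 = -20*(-2)**2 = -20*4 = -80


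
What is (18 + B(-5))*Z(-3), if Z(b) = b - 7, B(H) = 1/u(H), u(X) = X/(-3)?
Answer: -186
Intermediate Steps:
u(X) = -X/3 (u(X) = X*(-⅓) = -X/3)
B(H) = -3/H (B(H) = 1/(-H/3) = -3/H)
Z(b) = -7 + b
(18 + B(-5))*Z(-3) = (18 - 3/(-5))*(-7 - 3) = (18 - 3*(-⅕))*(-10) = (18 + ⅗)*(-10) = (93/5)*(-10) = -186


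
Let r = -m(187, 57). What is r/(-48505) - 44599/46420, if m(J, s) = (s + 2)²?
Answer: -80067459/90064084 ≈ -0.88901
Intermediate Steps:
m(J, s) = (2 + s)²
r = -3481 (r = -(2 + 57)² = -1*59² = -1*3481 = -3481)
r/(-48505) - 44599/46420 = -3481/(-48505) - 44599/46420 = -3481*(-1/48505) - 44599*1/46420 = 3481/48505 - 44599/46420 = -80067459/90064084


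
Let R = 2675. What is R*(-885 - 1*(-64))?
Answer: -2196175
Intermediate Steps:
R*(-885 - 1*(-64)) = 2675*(-885 - 1*(-64)) = 2675*(-885 + 64) = 2675*(-821) = -2196175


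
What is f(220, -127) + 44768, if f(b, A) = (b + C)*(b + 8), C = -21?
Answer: 90140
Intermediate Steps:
f(b, A) = (-21 + b)*(8 + b) (f(b, A) = (b - 21)*(b + 8) = (-21 + b)*(8 + b))
f(220, -127) + 44768 = (-168 + 220**2 - 13*220) + 44768 = (-168 + 48400 - 2860) + 44768 = 45372 + 44768 = 90140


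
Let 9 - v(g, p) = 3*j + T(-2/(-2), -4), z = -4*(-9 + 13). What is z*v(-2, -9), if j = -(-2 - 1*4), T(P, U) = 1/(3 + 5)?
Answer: 146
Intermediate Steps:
z = -16 (z = -4*4 = -16)
T(P, U) = ⅛ (T(P, U) = 1/8 = ⅛)
j = 6 (j = -(-2 - 4) = -1*(-6) = 6)
v(g, p) = -73/8 (v(g, p) = 9 - (3*6 + ⅛) = 9 - (18 + ⅛) = 9 - 1*145/8 = 9 - 145/8 = -73/8)
z*v(-2, -9) = -16*(-73/8) = 146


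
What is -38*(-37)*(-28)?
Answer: -39368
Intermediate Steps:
-38*(-37)*(-28) = 1406*(-28) = -39368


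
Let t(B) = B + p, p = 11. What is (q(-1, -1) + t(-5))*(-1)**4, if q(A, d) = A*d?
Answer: 7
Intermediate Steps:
t(B) = 11 + B (t(B) = B + 11 = 11 + B)
(q(-1, -1) + t(-5))*(-1)**4 = (-1*(-1) + (11 - 5))*(-1)**4 = (1 + 6)*1 = 7*1 = 7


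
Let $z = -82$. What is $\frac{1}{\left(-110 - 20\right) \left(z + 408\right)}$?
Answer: $- \frac{1}{42380} \approx -2.3596 \cdot 10^{-5}$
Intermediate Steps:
$\frac{1}{\left(-110 - 20\right) \left(z + 408\right)} = \frac{1}{\left(-110 - 20\right) \left(-82 + 408\right)} = \frac{1}{\left(-130\right) 326} = \frac{1}{-42380} = - \frac{1}{42380}$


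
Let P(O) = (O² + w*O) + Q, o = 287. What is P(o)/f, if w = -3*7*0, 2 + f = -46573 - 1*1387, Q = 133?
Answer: -41251/23981 ≈ -1.7202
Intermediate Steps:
f = -47962 (f = -2 + (-46573 - 1*1387) = -2 + (-46573 - 1387) = -2 - 47960 = -47962)
w = 0 (w = -21*0 = 0)
P(O) = 133 + O² (P(O) = (O² + 0*O) + 133 = (O² + 0) + 133 = O² + 133 = 133 + O²)
P(o)/f = (133 + 287²)/(-47962) = (133 + 82369)*(-1/47962) = 82502*(-1/47962) = -41251/23981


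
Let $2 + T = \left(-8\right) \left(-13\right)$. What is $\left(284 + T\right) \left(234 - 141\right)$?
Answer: $35898$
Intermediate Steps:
$T = 102$ ($T = -2 - -104 = -2 + 104 = 102$)
$\left(284 + T\right) \left(234 - 141\right) = \left(284 + 102\right) \left(234 - 141\right) = 386 \cdot 93 = 35898$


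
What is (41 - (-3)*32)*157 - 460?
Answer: 21049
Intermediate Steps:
(41 - (-3)*32)*157 - 460 = (41 - 1*(-96))*157 - 460 = (41 + 96)*157 - 460 = 137*157 - 460 = 21509 - 460 = 21049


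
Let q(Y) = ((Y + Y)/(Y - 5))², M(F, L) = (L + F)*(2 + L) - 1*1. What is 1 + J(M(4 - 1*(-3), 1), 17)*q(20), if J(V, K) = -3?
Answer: -61/3 ≈ -20.333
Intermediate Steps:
M(F, L) = -1 + (2 + L)*(F + L) (M(F, L) = (F + L)*(2 + L) - 1 = (2 + L)*(F + L) - 1 = -1 + (2 + L)*(F + L))
q(Y) = 4*Y²/(-5 + Y)² (q(Y) = ((2*Y)/(-5 + Y))² = (2*Y/(-5 + Y))² = 4*Y²/(-5 + Y)²)
1 + J(M(4 - 1*(-3), 1), 17)*q(20) = 1 - 12*20²/(-5 + 20)² = 1 - 12*400/15² = 1 - 12*400/225 = 1 - 3*64/9 = 1 - 64/3 = -61/3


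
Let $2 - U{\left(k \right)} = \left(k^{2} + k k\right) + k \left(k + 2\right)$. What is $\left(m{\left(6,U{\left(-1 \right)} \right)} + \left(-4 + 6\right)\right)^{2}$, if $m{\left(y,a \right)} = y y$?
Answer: $1444$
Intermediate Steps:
$U{\left(k \right)} = 2 - 2 k^{2} - k \left(2 + k\right)$ ($U{\left(k \right)} = 2 - \left(\left(k^{2} + k k\right) + k \left(k + 2\right)\right) = 2 - \left(\left(k^{2} + k^{2}\right) + k \left(2 + k\right)\right) = 2 - \left(2 k^{2} + k \left(2 + k\right)\right) = 2 - 2 k^{2} - k \left(2 + k\right)$)
$m{\left(y,a \right)} = y^{2}$
$\left(m{\left(6,U{\left(-1 \right)} \right)} + \left(-4 + 6\right)\right)^{2} = \left(6^{2} + \left(-4 + 6\right)\right)^{2} = \left(36 + 2\right)^{2} = 38^{2} = 1444$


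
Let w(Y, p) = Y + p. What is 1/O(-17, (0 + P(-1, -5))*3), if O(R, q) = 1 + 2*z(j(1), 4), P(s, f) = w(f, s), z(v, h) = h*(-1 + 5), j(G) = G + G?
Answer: 1/33 ≈ 0.030303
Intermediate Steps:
j(G) = 2*G
z(v, h) = 4*h (z(v, h) = h*4 = 4*h)
P(s, f) = f + s
O(R, q) = 33 (O(R, q) = 1 + 2*(4*4) = 1 + 2*16 = 1 + 32 = 33)
1/O(-17, (0 + P(-1, -5))*3) = 1/33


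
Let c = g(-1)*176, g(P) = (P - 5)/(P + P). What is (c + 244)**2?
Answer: 595984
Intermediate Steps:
g(P) = (-5 + P)/(2*P) (g(P) = (-5 + P)/((2*P)) = (-5 + P)*(1/(2*P)) = (-5 + P)/(2*P))
c = 528 (c = ((1/2)*(-5 - 1)/(-1))*176 = ((1/2)*(-1)*(-6))*176 = 3*176 = 528)
(c + 244)**2 = (528 + 244)**2 = 772**2 = 595984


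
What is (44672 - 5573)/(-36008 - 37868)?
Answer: -39099/73876 ≈ -0.52925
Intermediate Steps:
(44672 - 5573)/(-36008 - 37868) = 39099/(-73876) = 39099*(-1/73876) = -39099/73876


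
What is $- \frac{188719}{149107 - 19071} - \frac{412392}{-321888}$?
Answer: $- \frac{18543165}{109002677} \approx -0.17012$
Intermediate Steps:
$- \frac{188719}{149107 - 19071} - \frac{412392}{-321888} = - \frac{188719}{130036} - - \frac{17183}{13412} = \left(-188719\right) \frac{1}{130036} + \frac{17183}{13412} = - \frac{188719}{130036} + \frac{17183}{13412} = - \frac{18543165}{109002677}$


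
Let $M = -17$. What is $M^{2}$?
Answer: $289$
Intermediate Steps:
$M^{2} = \left(-17\right)^{2} = 289$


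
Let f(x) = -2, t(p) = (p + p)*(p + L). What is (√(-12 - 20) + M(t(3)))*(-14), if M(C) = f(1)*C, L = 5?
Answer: 1344 - 56*I*√2 ≈ 1344.0 - 79.196*I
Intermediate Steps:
t(p) = 2*p*(5 + p) (t(p) = (p + p)*(p + 5) = (2*p)*(5 + p) = 2*p*(5 + p))
M(C) = -2*C
(√(-12 - 20) + M(t(3)))*(-14) = (√(-12 - 20) - 4*3*(5 + 3))*(-14) = (√(-32) - 4*3*8)*(-14) = (4*I*√2 - 2*48)*(-14) = (4*I*√2 - 96)*(-14) = (-96 + 4*I*√2)*(-14) = 1344 - 56*I*√2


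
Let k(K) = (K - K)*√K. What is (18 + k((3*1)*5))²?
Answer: 324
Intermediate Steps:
k(K) = 0 (k(K) = 0*√K = 0)
(18 + k((3*1)*5))² = (18 + 0)² = 18² = 324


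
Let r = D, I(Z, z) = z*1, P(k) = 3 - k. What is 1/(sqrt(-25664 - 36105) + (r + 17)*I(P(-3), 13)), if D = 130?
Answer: 1911/3713690 - I*sqrt(61769)/3713690 ≈ 0.00051458 - 6.6924e-5*I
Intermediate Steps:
I(Z, z) = z
r = 130
1/(sqrt(-25664 - 36105) + (r + 17)*I(P(-3), 13)) = 1/(sqrt(-25664 - 36105) + (130 + 17)*13) = 1/(sqrt(-61769) + 147*13) = 1/(I*sqrt(61769) + 1911) = 1/(1911 + I*sqrt(61769))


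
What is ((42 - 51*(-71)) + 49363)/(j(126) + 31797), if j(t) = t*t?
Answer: 53026/47673 ≈ 1.1123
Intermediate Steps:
j(t) = t²
((42 - 51*(-71)) + 49363)/(j(126) + 31797) = ((42 - 51*(-71)) + 49363)/(126² + 31797) = ((42 + 3621) + 49363)/(15876 + 31797) = (3663 + 49363)/47673 = 53026*(1/47673) = 53026/47673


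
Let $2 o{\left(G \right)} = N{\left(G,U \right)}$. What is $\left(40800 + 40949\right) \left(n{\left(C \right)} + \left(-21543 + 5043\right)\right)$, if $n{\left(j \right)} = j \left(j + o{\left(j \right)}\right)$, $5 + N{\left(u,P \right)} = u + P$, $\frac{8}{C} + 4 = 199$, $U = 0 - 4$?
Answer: $- \frac{17096970164192}{12675} \approx -1.3489 \cdot 10^{9}$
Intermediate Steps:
$U = -4$
$C = \frac{8}{195}$ ($C = \frac{8}{-4 + 199} = \frac{8}{195} \approx 0.041026$)
$N{\left(u,P \right)} = -5 + P + u$ ($N{\left(u,P \right)} = -5 + \left(u + P\right) = -5 + \left(P + u\right) = -5 + P + u$)
$o{\left(G \right)} = - \frac{9}{2} + \frac{G}{2}$ ($o{\left(G \right)} = \frac{-5 - 4 + G}{2} = \frac{-9 + G}{2} = - \frac{9}{2} + \frac{G}{2}$)
$n{\left(j \right)} = j \left(- \frac{9}{2} + \frac{3 j}{2}\right)$ ($n{\left(j \right)} = j \left(j + \left(- \frac{9}{2} + \frac{j}{2}\right)\right) = j \left(- \frac{9}{2} + \frac{3 j}{2}\right)$)
$\left(40800 + 40949\right) \left(n{\left(C \right)} + \left(-21543 + 5043\right)\right) = \left(40800 + 40949\right) \left(\frac{3}{2} \cdot \frac{8}{195} \left(-3 + \frac{8}{195}\right) + \left(-21543 + 5043\right)\right) = 81749 \left(\frac{3}{2} \cdot \frac{8}{195} \left(- \frac{577}{195}\right) - 16500\right) = 81749 \left(- \frac{2308}{12675} - 16500\right) = 81749 \left(- \frac{209139808}{12675}\right) = - \frac{17096970164192}{12675}$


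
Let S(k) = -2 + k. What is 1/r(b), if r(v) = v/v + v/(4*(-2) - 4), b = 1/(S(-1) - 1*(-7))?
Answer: 48/47 ≈ 1.0213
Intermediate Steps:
b = ¼ (b = 1/((-2 - 1) - 1*(-7)) = 1/(-3 + 7) = 1/4 = ¼ ≈ 0.25000)
r(v) = 1 - v/12 (r(v) = 1 + v/(-8 - 4) = 1 + v/(-12) = 1 + v*(-1/12) = 1 - v/12)
1/r(b) = 1/(1 - 1/12*¼) = 1/(1 - 1/48) = 1/(47/48) = 48/47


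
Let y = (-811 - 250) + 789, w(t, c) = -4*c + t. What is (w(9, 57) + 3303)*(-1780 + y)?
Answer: -6328368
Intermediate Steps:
w(t, c) = t - 4*c
y = -272 (y = -1061 + 789 = -272)
(w(9, 57) + 3303)*(-1780 + y) = ((9 - 4*57) + 3303)*(-1780 - 272) = ((9 - 228) + 3303)*(-2052) = (-219 + 3303)*(-2052) = 3084*(-2052) = -6328368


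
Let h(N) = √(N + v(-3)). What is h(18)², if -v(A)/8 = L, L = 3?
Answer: -6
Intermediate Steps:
v(A) = -24 (v(A) = -8*3 = -24)
h(N) = √(-24 + N) (h(N) = √(N - 24) = √(-24 + N))
h(18)² = (√(-24 + 18))² = (√(-6))² = (I*√6)² = -6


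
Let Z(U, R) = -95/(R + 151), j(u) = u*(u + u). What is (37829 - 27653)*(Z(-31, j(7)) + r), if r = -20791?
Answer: -17560567168/83 ≈ -2.1157e+8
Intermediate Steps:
j(u) = 2*u² (j(u) = u*(2*u) = 2*u²)
Z(U, R) = -95/(151 + R)
(37829 - 27653)*(Z(-31, j(7)) + r) = (37829 - 27653)*(-95/(151 + 2*7²) - 20791) = 10176*(-95/(151 + 2*49) - 20791) = 10176*(-95/(151 + 98) - 20791) = 10176*(-95/249 - 20791) = 10176*(-5177054/249) = -17560567168/83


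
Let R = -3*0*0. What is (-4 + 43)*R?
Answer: 0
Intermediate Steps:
R = 0 (R = 0*0 = 0)
(-4 + 43)*R = (-4 + 43)*0 = 39*0 = 0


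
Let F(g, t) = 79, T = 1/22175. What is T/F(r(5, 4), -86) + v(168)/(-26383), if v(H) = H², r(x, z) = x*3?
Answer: -7063354631/6602628425 ≈ -1.0698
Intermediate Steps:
r(x, z) = 3*x
T = 1/22175 ≈ 4.5096e-5
T/F(r(5, 4), -86) + v(168)/(-26383) = (1/22175)/79 + 168²/(-26383) = (1/22175)*(1/79) + 28224*(-1/26383) = 1/1751825 - 4032/3769 = -7063354631/6602628425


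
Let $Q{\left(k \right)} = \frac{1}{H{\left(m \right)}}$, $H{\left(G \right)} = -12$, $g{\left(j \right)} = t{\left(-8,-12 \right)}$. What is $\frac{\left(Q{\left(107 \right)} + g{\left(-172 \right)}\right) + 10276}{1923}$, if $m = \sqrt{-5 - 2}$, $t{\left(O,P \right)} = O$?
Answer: $\frac{123215}{23076} \approx 5.3395$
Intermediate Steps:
$g{\left(j \right)} = -8$
$m = i \sqrt{7}$ ($m = \sqrt{-7} = i \sqrt{7} \approx 2.6458 i$)
$Q{\left(k \right)} = - \frac{1}{12}$ ($Q{\left(k \right)} = \frac{1}{-12} = - \frac{1}{12}$)
$\frac{\left(Q{\left(107 \right)} + g{\left(-172 \right)}\right) + 10276}{1923} = \frac{\left(- \frac{1}{12} - 8\right) + 10276}{1923} = \left(- \frac{97}{12} + 10276\right) \frac{1}{1923} = \frac{123215}{12} \cdot \frac{1}{1923} = \frac{123215}{23076}$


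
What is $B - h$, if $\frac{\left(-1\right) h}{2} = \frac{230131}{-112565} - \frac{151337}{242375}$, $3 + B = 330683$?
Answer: $\frac{1804355518544788}{5456588375} \approx 3.3067 \cdot 10^{5}$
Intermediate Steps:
$B = 330680$ ($B = -3 + 330683 = 330680$)
$h = \frac{29125300212}{5456588375}$ ($h = - 2 \left(\frac{230131}{-112565} - \frac{151337}{242375}\right) = - 2 \left(230131 \left(- \frac{1}{112565}\right) - \frac{151337}{242375}\right) = - 2 \left(- \frac{230131}{112565} - \frac{151337}{242375}\right) = \left(-2\right) \left(- \frac{14562650106}{5456588375}\right) = \frac{29125300212}{5456588375} \approx 5.3376$)
$B - h = 330680 - \frac{29125300212}{5456588375} = \frac{1804355518544788}{5456588375}$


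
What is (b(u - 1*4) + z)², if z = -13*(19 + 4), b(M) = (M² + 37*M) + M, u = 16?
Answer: 90601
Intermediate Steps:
b(M) = M² + 38*M
z = -299 (z = -13*23 = -299)
(b(u - 1*4) + z)² = ((16 - 1*4)*(38 + (16 - 1*4)) - 299)² = ((16 - 4)*(38 + (16 - 4)) - 299)² = (12*(38 + 12) - 299)² = (12*50 - 299)² = (600 - 299)² = 301² = 90601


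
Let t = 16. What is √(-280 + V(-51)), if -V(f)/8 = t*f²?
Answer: 2*I*√83302 ≈ 577.24*I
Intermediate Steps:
V(f) = -128*f²
√(-280 + V(-51)) = √(-280 - 128*(-51)²) = √(-280 - 128*2601) = √(-280 - 332928) = √(-333208) = 2*I*√83302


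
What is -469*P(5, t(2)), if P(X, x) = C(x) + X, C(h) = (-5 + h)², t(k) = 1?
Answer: -9849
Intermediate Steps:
P(X, x) = X + (-5 + x)² (P(X, x) = (-5 + x)² + X = X + (-5 + x)²)
-469*P(5, t(2)) = -469*(5 + (-5 + 1)²) = -469*(5 + (-4)²) = -469*(5 + 16) = -469*21 = -9849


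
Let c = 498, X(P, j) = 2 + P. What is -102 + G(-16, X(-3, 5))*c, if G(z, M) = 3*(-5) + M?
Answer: -8070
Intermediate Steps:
G(z, M) = -15 + M
-102 + G(-16, X(-3, 5))*c = -102 + (-15 + (2 - 3))*498 = -102 + (-15 - 1)*498 = -102 - 16*498 = -102 - 7968 = -8070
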